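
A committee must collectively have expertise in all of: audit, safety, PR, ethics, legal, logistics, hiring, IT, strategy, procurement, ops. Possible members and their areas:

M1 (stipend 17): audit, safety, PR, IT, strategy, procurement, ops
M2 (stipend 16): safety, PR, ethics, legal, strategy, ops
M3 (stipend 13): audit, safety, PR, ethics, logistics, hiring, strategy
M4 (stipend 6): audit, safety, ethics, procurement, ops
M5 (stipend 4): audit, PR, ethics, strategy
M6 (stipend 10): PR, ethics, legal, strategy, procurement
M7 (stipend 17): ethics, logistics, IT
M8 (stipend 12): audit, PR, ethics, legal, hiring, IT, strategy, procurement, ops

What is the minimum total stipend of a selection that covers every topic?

25

M3, M8 cover every topic at stipend 13 + 12 = 25.
Any cover uses at least 2 members; among all covering selections none totals below 25.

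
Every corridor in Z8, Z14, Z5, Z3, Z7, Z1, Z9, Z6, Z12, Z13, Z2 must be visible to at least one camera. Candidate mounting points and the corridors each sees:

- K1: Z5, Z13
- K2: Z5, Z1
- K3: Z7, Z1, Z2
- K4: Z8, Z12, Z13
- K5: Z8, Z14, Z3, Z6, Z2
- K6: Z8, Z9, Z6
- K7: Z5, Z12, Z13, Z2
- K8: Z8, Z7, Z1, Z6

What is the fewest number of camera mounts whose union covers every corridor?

4

K3, K5, K6, K7 together cover {Z8, Z14, Z5, Z3, Z7, Z1, Z9, Z6, Z12, Z13, Z2} — every corridor.
No 3 of the 8 camera mounts cover everything (all 56 triples fall short), so 4 is minimum.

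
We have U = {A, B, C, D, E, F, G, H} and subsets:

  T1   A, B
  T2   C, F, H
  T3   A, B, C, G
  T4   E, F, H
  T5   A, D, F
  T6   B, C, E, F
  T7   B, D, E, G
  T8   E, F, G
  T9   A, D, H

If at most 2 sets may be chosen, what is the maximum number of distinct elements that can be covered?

7

Choosing T2, T7 covers {B, C, D, E, F, G, H} — 7 elements.
No choice of 2 sets does better; here A is left uncovered.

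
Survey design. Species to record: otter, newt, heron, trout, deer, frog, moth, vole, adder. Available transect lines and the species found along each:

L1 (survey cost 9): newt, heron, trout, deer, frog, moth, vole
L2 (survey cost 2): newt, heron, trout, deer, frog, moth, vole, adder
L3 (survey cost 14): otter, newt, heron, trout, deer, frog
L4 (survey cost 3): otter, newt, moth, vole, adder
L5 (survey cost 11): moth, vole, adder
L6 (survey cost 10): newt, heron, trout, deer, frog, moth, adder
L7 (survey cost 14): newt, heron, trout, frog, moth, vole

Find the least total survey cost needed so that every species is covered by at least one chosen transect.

5

L2, L4 cover every species at survey cost 2 + 3 = 5.
Any cover uses at least 2 transects; among all covering selections none totals below 5.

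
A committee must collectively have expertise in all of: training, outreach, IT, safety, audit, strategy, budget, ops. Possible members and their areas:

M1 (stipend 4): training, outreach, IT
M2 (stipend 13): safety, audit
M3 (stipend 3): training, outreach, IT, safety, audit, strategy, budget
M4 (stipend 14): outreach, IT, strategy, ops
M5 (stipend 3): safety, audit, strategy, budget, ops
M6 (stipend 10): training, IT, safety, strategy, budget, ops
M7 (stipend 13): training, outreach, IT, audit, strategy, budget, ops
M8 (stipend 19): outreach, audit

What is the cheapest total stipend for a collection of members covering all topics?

M3, M5 cover every topic at stipend 3 + 3 = 6.
Any cover uses at least 2 members; among all covering selections none totals below 6.

6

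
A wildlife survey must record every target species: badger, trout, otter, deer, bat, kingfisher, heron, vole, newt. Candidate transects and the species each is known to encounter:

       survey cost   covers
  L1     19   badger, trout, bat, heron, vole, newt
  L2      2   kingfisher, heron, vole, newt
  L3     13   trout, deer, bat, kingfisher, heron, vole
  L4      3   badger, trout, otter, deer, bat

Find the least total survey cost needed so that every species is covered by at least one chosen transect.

L2, L4 cover every species at survey cost 2 + 3 = 5.
Any cover uses at least 2 transects; among all covering selections none totals below 5.

5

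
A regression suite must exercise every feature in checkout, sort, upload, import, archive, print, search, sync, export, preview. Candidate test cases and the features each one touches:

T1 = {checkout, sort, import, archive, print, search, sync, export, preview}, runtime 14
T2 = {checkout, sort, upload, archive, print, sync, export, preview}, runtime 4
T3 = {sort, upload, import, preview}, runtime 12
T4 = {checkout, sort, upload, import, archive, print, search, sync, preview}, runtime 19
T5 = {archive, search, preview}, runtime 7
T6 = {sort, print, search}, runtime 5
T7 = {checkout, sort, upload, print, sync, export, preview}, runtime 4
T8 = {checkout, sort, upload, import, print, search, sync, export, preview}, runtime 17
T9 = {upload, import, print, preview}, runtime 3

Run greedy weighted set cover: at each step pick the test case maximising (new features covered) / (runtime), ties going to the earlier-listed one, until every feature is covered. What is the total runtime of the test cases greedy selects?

Pick 1: T2 adds 8 new (checkout, sort, upload, archive, print, sync, export, preview) at runtime 4 (ratio 8/4).
Pick 2: T9 adds 1 new (import) at runtime 3 (ratio 1/3).
Pick 3: T6 adds 1 new (search) at runtime 5 (ratio 1/5).
Greedy total runtime: 4 + 3 + 5 = 12.

12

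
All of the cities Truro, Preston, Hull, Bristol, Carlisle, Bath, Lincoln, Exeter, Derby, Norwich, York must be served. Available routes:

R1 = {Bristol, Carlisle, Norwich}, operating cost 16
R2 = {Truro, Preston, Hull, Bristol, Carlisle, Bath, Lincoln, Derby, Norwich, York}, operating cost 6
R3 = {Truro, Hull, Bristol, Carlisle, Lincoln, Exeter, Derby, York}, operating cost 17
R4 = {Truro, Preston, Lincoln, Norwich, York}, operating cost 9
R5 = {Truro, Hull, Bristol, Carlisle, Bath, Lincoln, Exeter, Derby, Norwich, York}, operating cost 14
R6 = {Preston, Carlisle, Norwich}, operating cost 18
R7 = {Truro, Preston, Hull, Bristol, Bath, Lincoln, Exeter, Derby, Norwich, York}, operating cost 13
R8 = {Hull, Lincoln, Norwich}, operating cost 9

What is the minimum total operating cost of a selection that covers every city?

19

R2, R7 cover every city at operating cost 6 + 13 = 19.
Any cover uses at least 2 routes; among all covering selections none totals below 19.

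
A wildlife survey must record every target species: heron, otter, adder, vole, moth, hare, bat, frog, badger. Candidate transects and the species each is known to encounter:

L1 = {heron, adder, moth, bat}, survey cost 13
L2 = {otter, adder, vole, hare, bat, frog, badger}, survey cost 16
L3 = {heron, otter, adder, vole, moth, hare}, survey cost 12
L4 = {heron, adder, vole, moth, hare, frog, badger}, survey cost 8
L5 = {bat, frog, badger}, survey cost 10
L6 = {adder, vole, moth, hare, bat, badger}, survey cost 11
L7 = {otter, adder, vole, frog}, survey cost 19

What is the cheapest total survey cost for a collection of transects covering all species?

22

L3, L5 cover every species at survey cost 12 + 10 = 22.
Any cover uses at least 2 transects; among all covering selections none totals below 22.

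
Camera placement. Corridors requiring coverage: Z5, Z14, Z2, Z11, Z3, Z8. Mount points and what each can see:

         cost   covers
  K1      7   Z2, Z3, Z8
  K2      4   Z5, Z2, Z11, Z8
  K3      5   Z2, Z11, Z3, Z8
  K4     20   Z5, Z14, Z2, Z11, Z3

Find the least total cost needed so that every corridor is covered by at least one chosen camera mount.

K2, K4 cover every corridor at cost 4 + 20 = 24.
Any cover uses at least 2 camera mounts; among all covering selections none totals below 24.

24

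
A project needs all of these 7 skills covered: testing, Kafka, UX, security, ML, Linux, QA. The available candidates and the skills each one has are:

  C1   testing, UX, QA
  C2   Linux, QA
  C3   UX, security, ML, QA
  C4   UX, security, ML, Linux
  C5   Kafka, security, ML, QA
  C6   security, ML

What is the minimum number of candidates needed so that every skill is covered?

3

C1, C2, C5 together cover {testing, Kafka, UX, security, ML, Linux, QA} — every skill.
No 2 of the 6 candidates cover everything (all 15 pairs fall short), so 3 is minimum.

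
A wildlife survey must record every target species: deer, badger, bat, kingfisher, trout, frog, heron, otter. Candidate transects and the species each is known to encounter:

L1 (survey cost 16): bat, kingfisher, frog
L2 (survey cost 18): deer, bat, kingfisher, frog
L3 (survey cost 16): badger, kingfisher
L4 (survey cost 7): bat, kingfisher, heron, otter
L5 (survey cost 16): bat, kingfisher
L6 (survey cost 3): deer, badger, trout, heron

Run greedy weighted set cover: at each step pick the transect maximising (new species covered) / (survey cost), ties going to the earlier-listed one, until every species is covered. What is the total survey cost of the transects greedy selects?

Pick 1: L6 adds 4 new (deer, badger, trout, heron) at survey cost 3 (ratio 4/3).
Pick 2: L4 adds 3 new (bat, kingfisher, otter) at survey cost 7 (ratio 3/7).
Pick 3: L1 adds 1 new (frog) at survey cost 16 (ratio 1/16).
Greedy total survey cost: 3 + 7 + 16 = 26.

26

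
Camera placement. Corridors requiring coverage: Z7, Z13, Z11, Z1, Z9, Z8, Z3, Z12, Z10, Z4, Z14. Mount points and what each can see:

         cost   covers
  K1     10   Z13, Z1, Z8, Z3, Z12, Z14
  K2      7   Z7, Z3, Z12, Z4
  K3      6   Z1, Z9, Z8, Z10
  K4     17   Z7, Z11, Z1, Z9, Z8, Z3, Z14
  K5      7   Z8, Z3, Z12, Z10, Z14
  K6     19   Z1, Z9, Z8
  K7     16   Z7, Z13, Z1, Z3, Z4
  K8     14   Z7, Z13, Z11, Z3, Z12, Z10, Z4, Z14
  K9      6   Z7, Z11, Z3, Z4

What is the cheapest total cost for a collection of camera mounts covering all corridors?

20

K3, K8 cover every corridor at cost 6 + 14 = 20.
Any cover uses at least 2 camera mounts; among all covering selections none totals below 20.
Greedy by coverage-per-cost would pick K5, K9, K3, K1 for 29 — worse than the optimum 20.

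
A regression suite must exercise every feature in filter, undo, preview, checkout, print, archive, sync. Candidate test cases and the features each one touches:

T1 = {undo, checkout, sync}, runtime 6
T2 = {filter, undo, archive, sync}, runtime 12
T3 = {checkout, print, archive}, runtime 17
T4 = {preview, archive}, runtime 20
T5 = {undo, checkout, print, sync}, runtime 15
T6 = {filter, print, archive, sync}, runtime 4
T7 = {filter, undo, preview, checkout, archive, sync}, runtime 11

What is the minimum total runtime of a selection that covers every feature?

T6, T7 cover every feature at runtime 4 + 11 = 15.
Any cover uses at least 2 test cases; among all covering selections none totals below 15.

15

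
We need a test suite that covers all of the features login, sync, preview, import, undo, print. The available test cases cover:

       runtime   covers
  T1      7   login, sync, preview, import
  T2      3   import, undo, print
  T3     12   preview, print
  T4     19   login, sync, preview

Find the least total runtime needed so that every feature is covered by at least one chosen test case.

T1, T2 cover every feature at runtime 7 + 3 = 10.
Any cover uses at least 2 test cases; among all covering selections none totals below 10.

10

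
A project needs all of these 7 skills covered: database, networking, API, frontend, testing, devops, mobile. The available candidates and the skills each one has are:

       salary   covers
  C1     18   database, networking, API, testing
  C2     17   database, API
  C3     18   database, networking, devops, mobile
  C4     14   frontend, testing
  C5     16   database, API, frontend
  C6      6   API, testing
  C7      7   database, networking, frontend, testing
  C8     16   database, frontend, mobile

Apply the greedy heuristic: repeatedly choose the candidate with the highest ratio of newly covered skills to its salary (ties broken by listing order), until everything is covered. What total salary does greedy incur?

Pick 1: C7 adds 4 new (database, networking, frontend, testing) at salary 7 (ratio 4/7).
Pick 2: C6 adds 1 new (API) at salary 6 (ratio 1/6).
Pick 3: C3 adds 2 new (devops, mobile) at salary 18 (ratio 2/18).
Greedy total salary: 7 + 6 + 18 = 31.

31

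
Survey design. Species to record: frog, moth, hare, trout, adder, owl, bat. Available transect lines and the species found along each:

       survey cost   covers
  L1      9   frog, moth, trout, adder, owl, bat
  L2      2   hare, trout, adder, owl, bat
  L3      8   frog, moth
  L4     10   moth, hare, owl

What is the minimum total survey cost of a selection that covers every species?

10

L2, L3 cover every species at survey cost 2 + 8 = 10.
Any cover uses at least 2 transects; among all covering selections none totals below 10.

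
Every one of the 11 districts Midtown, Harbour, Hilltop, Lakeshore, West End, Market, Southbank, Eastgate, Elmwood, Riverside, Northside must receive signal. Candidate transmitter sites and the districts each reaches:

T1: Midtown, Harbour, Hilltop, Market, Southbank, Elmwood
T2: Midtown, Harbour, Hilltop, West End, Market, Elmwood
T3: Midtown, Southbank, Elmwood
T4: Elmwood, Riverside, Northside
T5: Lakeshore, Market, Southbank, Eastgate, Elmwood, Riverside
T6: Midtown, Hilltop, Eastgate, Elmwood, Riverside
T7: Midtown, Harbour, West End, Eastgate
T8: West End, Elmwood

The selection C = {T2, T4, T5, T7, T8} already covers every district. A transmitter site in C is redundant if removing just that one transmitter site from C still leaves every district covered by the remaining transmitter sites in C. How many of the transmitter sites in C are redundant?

Drop T2: Hilltop uncovered — not redundant.
Drop T4: Northside uncovered — not redundant.
Drop T5: Lakeshore, Southbank uncovered — not redundant.
Drop T7: the rest still cover every district — redundant.
Drop T8: the rest still cover every district — redundant.
2 redundant: T7, T8.

2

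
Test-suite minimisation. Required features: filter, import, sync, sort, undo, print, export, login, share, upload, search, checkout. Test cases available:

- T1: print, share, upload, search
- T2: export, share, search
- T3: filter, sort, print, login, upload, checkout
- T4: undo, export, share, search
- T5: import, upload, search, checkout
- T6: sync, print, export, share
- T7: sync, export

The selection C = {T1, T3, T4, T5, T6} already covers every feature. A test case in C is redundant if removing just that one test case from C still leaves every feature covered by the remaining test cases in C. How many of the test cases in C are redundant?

1

Drop T1: the rest still cover every feature — redundant.
Drop T3: filter, sort, login uncovered — not redundant.
Drop T4: undo uncovered — not redundant.
Drop T5: import uncovered — not redundant.
Drop T6: sync uncovered — not redundant.
1 redundant: T1.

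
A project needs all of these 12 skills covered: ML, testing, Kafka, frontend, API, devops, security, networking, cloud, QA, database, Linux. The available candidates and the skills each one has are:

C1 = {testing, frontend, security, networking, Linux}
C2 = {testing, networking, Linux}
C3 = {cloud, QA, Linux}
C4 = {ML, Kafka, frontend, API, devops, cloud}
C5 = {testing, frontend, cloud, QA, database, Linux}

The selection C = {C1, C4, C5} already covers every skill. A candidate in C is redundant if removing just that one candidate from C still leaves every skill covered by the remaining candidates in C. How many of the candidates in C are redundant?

Drop C1: security, networking uncovered — not redundant.
Drop C4: ML, Kafka, API, devops uncovered — not redundant.
Drop C5: QA, database uncovered — not redundant.
None of the candidates in C is redundant.

0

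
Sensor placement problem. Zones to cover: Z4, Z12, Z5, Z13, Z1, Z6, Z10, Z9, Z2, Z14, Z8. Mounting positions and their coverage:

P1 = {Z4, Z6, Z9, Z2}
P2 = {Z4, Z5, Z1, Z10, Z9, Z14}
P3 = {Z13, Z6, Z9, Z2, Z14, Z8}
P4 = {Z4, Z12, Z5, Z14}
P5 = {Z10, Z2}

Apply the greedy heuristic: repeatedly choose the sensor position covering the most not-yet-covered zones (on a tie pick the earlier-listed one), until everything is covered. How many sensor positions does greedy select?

3

Pick 1: P2 covers 6 new zones (Z4, Z5, Z1, Z10, Z9, Z14).
Pick 2: P3 covers 4 new zones (Z13, Z6, Z2, Z8).
Pick 3: P4 covers 1 new zones (Z12).
Greedy uses 3 sensor positions.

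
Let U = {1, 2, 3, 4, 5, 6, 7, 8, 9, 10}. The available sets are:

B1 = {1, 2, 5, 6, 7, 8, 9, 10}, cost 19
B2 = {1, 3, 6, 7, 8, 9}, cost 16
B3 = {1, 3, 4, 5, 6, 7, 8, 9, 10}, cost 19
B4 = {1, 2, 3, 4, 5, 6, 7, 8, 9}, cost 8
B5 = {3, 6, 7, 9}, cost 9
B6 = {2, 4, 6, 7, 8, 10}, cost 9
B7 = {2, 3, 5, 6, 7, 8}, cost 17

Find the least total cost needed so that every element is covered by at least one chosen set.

17

B4, B6 cover every element at cost 8 + 9 = 17.
Any cover uses at least 2 sets; among all covering selections none totals below 17.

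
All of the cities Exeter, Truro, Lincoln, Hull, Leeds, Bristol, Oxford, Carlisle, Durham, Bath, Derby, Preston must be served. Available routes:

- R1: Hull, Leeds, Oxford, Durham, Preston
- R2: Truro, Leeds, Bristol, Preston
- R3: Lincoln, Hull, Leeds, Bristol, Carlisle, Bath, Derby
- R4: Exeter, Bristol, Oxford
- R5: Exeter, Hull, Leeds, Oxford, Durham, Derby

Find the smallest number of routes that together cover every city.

R2, R3, R5 together cover {Exeter, Truro, Lincoln, Hull, Leeds, Bristol, Oxford, Carlisle, Durham, Bath, Derby, Preston} — every city.
No 2 of the 5 routes cover everything (all 10 pairs fall short), so 3 is minimum.

3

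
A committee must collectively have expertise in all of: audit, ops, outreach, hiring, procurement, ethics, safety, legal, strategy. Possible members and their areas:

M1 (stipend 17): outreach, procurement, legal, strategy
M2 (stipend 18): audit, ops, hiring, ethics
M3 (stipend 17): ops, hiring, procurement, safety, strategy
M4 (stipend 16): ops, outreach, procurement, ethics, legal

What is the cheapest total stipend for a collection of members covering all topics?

M2, M3, M4 cover every topic at stipend 18 + 17 + 16 = 51.
Any cover uses at least 3 members; among all covering selections none totals below 51.

51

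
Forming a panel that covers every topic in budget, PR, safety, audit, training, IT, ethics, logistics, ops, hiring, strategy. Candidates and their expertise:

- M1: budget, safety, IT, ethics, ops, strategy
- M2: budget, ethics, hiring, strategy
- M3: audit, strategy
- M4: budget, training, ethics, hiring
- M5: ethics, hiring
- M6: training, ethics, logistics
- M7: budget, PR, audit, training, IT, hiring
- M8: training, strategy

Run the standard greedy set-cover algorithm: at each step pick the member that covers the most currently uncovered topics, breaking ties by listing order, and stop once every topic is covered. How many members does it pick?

Pick 1: M1 covers 6 new topics (budget, safety, IT, ethics, ops, strategy).
Pick 2: M7 covers 4 new topics (PR, audit, training, hiring).
Pick 3: M6 covers 1 new topics (logistics).
Greedy uses 3 members.

3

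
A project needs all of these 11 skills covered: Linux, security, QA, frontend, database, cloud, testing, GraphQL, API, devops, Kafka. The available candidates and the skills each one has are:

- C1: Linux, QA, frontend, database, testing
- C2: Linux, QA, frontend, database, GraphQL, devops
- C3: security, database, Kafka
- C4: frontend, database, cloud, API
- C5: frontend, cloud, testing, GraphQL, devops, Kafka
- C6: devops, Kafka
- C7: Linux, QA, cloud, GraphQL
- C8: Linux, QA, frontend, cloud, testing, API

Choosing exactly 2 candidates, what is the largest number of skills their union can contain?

9

Choosing C1, C5 covers {Linux, QA, frontend, database, cloud, testing, GraphQL, devops, Kafka} — 9 skills.
No choice of 2 candidates does better; here security, API are left uncovered.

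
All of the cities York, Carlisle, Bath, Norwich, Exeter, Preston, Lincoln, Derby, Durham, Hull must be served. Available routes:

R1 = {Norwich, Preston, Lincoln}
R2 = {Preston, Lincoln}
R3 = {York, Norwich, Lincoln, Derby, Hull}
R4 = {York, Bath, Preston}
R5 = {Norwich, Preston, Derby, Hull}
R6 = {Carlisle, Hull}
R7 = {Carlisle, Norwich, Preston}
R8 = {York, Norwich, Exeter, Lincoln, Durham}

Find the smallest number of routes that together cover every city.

4

R3, R4, R6, R8 together cover {York, Carlisle, Bath, Norwich, Exeter, Preston, Lincoln, Derby, Durham, Hull} — every city.
No 3 of the 8 routes cover everything (all 56 triples fall short), so 4 is minimum.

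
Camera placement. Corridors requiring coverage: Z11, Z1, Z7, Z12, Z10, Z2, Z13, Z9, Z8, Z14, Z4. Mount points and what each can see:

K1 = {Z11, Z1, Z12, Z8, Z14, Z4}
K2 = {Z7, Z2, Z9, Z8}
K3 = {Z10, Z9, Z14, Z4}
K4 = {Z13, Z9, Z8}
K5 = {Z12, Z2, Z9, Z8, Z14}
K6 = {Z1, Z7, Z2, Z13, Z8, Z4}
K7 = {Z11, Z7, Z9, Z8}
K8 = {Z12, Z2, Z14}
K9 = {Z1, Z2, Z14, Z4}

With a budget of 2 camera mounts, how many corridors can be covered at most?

9

Choosing K1, K2 covers {Z11, Z1, Z7, Z12, Z2, Z9, Z8, Z14, Z4} — 9 corridors.
No choice of 2 camera mounts does better; here Z10, Z13 are left uncovered.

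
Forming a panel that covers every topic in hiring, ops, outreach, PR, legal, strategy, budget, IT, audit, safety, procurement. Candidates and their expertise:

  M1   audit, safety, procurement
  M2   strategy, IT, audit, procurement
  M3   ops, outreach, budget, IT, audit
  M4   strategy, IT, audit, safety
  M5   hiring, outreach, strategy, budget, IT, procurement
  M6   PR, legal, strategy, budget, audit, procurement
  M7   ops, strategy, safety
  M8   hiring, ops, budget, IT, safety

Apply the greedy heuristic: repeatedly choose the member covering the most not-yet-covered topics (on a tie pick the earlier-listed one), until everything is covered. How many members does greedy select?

3

Pick 1: M5 covers 6 new topics (hiring, outreach, strategy, budget, IT, procurement).
Pick 2: M6 covers 3 new topics (PR, legal, audit).
Pick 3: M7 covers 2 new topics (ops, safety).
Greedy uses 3 members.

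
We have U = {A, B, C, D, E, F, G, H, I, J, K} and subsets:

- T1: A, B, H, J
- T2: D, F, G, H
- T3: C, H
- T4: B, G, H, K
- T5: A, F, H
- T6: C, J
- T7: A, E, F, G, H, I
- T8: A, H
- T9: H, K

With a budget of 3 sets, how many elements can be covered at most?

Choosing T4, T6, T7 covers {A, B, C, E, F, G, H, I, J, K} — 10 elements.
No choice of 3 sets does better; here D is left uncovered.

10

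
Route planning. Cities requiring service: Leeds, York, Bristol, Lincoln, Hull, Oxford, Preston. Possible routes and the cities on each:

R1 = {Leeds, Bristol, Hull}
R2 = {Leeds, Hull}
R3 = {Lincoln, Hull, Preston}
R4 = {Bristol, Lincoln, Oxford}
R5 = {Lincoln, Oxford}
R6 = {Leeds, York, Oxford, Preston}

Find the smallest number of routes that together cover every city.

R1, R3, R6 together cover {Leeds, York, Bristol, Lincoln, Hull, Oxford, Preston} — every city.
No 2 of the 6 routes cover everything (all 15 pairs fall short), so 3 is minimum.

3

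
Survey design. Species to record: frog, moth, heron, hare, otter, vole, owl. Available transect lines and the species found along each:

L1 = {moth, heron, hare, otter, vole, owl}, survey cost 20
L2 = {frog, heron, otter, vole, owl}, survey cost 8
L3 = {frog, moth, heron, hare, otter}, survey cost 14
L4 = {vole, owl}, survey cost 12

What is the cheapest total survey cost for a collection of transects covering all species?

22

L2, L3 cover every species at survey cost 8 + 14 = 22.
Any cover uses at least 2 transects; among all covering selections none totals below 22.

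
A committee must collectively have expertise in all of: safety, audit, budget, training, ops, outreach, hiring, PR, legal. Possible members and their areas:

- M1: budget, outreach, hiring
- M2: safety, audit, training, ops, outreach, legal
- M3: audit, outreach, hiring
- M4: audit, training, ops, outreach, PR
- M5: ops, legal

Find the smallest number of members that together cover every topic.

3

M1, M2, M4 together cover {safety, audit, budget, training, ops, outreach, hiring, PR, legal} — every topic.
No 2 of the 5 members cover everything (all 10 pairs fall short), so 3 is minimum.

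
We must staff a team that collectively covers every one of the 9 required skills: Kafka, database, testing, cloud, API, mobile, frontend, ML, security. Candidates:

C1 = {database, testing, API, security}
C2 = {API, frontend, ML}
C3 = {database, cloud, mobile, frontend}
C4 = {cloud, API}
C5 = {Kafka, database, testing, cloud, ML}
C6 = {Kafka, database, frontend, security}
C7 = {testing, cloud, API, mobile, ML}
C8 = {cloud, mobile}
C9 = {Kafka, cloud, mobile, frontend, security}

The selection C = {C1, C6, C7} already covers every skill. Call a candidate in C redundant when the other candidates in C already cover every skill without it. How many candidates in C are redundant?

1

Drop C1: the rest still cover every skill — redundant.
Drop C6: Kafka, frontend uncovered — not redundant.
Drop C7: cloud, mobile, ML uncovered — not redundant.
1 redundant: C1.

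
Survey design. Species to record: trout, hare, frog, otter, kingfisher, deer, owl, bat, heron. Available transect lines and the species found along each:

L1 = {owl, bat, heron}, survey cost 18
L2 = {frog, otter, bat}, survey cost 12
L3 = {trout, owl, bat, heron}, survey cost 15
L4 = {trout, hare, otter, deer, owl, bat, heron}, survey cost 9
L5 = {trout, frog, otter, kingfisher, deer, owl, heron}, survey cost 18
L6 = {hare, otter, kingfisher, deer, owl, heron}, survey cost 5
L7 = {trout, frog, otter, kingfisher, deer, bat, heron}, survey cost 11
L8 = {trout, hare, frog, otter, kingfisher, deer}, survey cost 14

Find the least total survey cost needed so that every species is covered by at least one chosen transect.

16

L6, L7 cover every species at survey cost 5 + 11 = 16.
Any cover uses at least 2 transects; among all covering selections none totals below 16.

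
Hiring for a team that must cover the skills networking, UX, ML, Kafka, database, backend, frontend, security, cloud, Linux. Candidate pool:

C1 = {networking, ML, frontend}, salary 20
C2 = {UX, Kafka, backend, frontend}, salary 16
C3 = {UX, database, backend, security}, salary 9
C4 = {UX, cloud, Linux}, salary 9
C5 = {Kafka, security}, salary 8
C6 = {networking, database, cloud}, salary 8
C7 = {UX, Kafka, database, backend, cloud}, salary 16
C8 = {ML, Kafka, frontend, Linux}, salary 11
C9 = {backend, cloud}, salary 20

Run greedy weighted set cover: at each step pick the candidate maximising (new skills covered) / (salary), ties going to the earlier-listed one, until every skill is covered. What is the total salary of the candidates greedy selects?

Pick 1: C3 adds 4 new (UX, database, backend, security) at salary 9 (ratio 4/9).
Pick 2: C8 adds 4 new (ML, Kafka, frontend, Linux) at salary 11 (ratio 4/11).
Pick 3: C6 adds 2 new (networking, cloud) at salary 8 (ratio 2/8).
Greedy total salary: 9 + 11 + 8 = 28.

28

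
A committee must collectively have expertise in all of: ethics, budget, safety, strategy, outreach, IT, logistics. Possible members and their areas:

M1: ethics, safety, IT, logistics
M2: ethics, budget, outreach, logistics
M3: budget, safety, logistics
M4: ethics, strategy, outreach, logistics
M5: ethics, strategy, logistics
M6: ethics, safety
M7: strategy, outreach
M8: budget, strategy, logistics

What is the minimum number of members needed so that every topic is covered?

3

M1, M2, M4 together cover {ethics, budget, safety, strategy, outreach, IT, logistics} — every topic.
No 2 of the 8 members cover everything (all 28 pairs fall short), so 3 is minimum.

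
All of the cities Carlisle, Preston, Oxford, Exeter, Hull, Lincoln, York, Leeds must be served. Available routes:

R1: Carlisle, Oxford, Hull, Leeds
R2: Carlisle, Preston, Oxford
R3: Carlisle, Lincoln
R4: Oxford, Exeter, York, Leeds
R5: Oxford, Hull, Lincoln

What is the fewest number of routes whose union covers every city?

R2, R4, R5 together cover {Carlisle, Preston, Oxford, Exeter, Hull, Lincoln, York, Leeds} — every city.
No 2 of the 5 routes cover everything (all 10 pairs fall short), so 3 is minimum.
Greedy (largest uncovered first) would take R1, R4, R2, R3 — 4 routes — but 3 suffice.

3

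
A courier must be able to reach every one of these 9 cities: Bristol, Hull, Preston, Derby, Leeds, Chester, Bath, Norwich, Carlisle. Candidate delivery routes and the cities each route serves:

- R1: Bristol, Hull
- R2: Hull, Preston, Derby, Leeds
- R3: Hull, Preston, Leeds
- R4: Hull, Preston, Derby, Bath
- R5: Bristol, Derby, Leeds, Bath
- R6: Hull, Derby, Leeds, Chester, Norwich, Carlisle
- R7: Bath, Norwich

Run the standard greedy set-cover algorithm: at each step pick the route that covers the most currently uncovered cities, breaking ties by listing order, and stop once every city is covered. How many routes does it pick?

3

Pick 1: R6 covers 6 new cities (Hull, Derby, Leeds, Chester, Norwich, Carlisle).
Pick 2: R4 covers 2 new cities (Preston, Bath).
Pick 3: R1 covers 1 new cities (Bristol).
Greedy uses 3 routes.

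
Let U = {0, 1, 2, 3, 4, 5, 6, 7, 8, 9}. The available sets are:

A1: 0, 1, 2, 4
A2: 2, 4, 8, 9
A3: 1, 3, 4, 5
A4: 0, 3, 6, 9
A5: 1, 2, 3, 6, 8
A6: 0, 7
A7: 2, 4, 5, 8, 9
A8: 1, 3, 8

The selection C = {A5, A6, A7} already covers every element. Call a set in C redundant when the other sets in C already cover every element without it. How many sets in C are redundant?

0

Drop A5: 1, 3, 6 uncovered — not redundant.
Drop A6: 0, 7 uncovered — not redundant.
Drop A7: 4, 5, 9 uncovered — not redundant.
None of the sets in C is redundant.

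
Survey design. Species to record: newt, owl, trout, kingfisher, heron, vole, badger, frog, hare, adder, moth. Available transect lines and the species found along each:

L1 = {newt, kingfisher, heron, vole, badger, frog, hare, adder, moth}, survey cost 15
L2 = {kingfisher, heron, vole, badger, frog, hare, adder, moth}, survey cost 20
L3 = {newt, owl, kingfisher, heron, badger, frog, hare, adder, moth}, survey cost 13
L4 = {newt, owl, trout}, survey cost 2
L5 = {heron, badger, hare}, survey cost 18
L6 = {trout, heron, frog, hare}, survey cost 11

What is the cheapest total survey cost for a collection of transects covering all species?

17

L1, L4 cover every species at survey cost 15 + 2 = 17.
Any cover uses at least 2 transects; among all covering selections none totals below 17.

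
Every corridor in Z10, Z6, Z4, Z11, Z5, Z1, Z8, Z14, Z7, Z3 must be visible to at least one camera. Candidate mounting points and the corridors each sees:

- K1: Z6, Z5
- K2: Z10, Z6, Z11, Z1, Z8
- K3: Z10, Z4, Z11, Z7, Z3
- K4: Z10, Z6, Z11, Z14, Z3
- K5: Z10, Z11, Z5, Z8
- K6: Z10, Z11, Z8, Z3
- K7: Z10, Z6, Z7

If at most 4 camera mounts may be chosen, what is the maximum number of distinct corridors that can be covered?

Choosing K1, K2, K3, K4 covers {Z10, Z6, Z4, Z11, Z5, Z1, Z8, Z14, Z7, Z3} — 10 corridors.
That is all 10 corridors.

10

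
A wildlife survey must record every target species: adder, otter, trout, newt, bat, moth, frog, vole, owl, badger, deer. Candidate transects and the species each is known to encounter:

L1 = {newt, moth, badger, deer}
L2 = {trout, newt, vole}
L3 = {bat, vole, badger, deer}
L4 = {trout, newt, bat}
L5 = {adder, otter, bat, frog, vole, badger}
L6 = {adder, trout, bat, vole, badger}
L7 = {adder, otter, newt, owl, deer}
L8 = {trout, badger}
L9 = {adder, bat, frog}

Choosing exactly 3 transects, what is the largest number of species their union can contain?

Choosing L1, L2, L5 covers {adder, otter, trout, newt, bat, moth, frog, vole, badger, deer} — 10 species.
No choice of 3 transects does better; here owl is left uncovered.

10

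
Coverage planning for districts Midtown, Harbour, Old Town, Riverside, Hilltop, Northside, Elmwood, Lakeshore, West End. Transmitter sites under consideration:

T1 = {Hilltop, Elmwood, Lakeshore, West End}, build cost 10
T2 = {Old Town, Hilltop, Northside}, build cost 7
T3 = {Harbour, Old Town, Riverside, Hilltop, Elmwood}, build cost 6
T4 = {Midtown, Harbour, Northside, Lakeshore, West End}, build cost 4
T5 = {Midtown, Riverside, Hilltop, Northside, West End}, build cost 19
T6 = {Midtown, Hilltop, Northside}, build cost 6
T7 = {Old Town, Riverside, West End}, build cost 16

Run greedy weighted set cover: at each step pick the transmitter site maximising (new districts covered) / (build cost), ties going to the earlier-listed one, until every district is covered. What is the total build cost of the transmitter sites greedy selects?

Pick 1: T4 adds 5 new (Midtown, Harbour, Northside, Lakeshore, West End) at build cost 4 (ratio 5/4).
Pick 2: T3 adds 4 new (Old Town, Riverside, Hilltop, Elmwood) at build cost 6 (ratio 4/6).
Greedy total build cost: 4 + 6 = 10.

10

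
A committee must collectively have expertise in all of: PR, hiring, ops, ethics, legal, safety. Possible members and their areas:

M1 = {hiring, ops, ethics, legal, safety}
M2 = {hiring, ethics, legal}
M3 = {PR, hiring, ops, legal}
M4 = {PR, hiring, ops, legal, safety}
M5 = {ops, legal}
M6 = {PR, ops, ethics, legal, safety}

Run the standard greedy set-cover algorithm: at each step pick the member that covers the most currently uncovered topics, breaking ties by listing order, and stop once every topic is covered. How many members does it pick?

2

Pick 1: M1 covers 5 new topics (hiring, ops, ethics, legal, safety).
Pick 2: M3 covers 1 new topics (PR).
Greedy uses 2 members.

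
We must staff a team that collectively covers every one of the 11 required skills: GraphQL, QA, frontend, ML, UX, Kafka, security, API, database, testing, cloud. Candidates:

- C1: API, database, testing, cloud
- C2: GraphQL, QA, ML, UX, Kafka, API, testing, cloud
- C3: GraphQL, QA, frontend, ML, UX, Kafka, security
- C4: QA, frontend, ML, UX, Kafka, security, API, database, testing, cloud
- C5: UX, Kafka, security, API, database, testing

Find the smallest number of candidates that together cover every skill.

C1, C3 together cover {GraphQL, QA, frontend, ML, UX, Kafka, security, API, database, testing, cloud} — every skill.
No single candidate contains all 11 skills, so 2 is optimal.

2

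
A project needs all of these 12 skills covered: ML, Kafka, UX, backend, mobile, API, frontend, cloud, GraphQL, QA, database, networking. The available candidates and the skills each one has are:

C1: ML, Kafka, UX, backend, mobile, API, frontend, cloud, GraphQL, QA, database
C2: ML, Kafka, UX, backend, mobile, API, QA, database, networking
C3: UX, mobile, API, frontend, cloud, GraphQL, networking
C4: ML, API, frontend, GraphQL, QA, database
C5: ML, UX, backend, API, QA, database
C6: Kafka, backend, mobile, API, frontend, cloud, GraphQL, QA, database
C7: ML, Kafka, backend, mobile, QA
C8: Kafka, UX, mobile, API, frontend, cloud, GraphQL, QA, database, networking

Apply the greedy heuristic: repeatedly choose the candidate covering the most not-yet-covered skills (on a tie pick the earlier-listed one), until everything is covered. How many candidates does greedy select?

2

Pick 1: C1 covers 11 new skills (ML, Kafka, UX, backend, mobile, API, frontend, cloud, GraphQL, QA, database).
Pick 2: C2 covers 1 new skills (networking).
Greedy uses 2 candidates.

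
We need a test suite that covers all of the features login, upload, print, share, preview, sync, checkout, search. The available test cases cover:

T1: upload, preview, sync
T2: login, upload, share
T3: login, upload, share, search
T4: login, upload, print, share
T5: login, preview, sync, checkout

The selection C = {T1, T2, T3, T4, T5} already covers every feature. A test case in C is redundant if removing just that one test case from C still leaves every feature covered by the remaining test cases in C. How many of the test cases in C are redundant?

2

Drop T1: the rest still cover every feature — redundant.
Drop T2: the rest still cover every feature — redundant.
Drop T3: search uncovered — not redundant.
Drop T4: print uncovered — not redundant.
Drop T5: checkout uncovered — not redundant.
2 redundant: T1, T2.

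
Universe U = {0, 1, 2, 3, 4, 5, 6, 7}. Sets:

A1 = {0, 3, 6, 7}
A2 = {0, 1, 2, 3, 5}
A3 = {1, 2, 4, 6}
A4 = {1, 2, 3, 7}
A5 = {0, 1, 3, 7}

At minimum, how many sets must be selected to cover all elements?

A1, A2, A3 together cover {0, 1, 2, 3, 4, 5, 6, 7} — every element.
No 2 of the 5 sets cover everything (all 10 pairs fall short), so 3 is minimum.

3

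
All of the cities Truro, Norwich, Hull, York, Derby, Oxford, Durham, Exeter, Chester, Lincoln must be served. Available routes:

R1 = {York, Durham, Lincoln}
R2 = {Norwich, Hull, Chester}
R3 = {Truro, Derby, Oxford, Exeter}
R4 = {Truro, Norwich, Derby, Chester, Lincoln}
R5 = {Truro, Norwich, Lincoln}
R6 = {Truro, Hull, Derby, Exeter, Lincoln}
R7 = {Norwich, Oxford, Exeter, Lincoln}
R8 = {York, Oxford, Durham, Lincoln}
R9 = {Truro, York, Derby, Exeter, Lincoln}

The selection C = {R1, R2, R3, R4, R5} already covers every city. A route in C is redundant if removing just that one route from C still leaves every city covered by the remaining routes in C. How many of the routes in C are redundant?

Drop R1: York, Durham uncovered — not redundant.
Drop R2: Hull uncovered — not redundant.
Drop R3: Oxford, Exeter uncovered — not redundant.
Drop R4: the rest still cover every city — redundant.
Drop R5: the rest still cover every city — redundant.
2 redundant: R4, R5.

2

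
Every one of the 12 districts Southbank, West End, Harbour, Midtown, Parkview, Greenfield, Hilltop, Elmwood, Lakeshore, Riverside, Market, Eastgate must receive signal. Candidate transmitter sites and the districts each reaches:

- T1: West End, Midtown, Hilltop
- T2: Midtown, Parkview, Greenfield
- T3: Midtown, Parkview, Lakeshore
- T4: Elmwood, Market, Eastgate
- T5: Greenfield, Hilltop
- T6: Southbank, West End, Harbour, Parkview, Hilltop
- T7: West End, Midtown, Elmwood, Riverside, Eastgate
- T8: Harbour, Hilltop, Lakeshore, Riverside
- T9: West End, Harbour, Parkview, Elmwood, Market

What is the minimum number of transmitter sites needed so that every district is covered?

T2, T4, T6, T8 together cover {Southbank, West End, Harbour, Midtown, Parkview, Greenfield, Hilltop, Elmwood, Lakeshore, Riverside, Market, Eastgate} — every district.
No 3 of the 9 transmitter sites cover everything (all 84 triples fall short), so 4 is minimum.
Greedy (largest uncovered first) would take T6, T7, T2, T3, T4 — 5 transmitter sites — but 4 suffice.

4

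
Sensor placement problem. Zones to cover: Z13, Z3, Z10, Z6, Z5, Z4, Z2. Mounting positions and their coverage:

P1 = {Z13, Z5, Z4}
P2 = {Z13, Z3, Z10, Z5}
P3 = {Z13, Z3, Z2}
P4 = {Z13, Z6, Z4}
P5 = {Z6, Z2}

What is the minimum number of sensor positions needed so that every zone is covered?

3

P1, P2, P5 together cover {Z13, Z3, Z10, Z6, Z5, Z4, Z2} — every zone.
No 2 of the 5 sensor positions cover everything (all 10 pairs fall short), so 3 is minimum.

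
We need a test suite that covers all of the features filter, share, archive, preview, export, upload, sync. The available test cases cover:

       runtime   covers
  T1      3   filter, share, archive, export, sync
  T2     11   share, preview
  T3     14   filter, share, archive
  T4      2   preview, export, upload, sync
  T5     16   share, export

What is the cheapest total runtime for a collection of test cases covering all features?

5

T1, T4 cover every feature at runtime 3 + 2 = 5.
Any cover uses at least 2 test cases; among all covering selections none totals below 5.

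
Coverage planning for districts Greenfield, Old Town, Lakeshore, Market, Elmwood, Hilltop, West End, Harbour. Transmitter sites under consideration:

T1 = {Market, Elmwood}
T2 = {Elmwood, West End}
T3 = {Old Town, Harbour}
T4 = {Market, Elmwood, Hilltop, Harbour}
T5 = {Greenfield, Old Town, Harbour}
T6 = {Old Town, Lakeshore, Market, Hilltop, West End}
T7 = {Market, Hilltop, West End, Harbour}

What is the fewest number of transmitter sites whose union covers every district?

T1, T5, T6 together cover {Greenfield, Old Town, Lakeshore, Market, Elmwood, Hilltop, West End, Harbour} — every district.
No 2 of the 7 transmitter sites cover everything (all 21 pairs fall short), so 3 is minimum.

3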